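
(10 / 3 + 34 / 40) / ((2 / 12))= 251 / 10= 25.10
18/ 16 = 9/ 8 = 1.12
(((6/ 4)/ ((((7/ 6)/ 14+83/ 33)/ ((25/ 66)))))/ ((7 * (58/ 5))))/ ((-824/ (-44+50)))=-1125/ 57374296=-0.00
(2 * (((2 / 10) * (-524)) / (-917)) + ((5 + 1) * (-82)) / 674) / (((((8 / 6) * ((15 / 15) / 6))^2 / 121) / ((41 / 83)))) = -606.88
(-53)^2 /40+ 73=5729 /40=143.22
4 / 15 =0.27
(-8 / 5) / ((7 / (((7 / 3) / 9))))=-8 / 135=-0.06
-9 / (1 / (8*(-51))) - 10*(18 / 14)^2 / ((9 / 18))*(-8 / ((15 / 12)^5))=115109208 / 30625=3758.67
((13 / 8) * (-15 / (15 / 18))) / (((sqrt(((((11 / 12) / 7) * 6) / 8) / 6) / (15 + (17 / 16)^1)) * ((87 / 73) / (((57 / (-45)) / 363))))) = 4633967 * sqrt(462) / 9263760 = 10.75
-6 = -6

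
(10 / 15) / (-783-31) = -1 / 1221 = -0.00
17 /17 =1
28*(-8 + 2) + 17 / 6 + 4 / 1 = -967 / 6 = -161.17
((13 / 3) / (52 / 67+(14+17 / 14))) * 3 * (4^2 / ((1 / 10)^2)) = 19510400 / 14999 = 1300.78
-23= -23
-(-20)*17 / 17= 20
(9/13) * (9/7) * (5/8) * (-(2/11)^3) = -405/121121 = -0.00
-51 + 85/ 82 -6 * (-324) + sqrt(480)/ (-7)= 155311/ 82 -4 * sqrt(30)/ 7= 1890.91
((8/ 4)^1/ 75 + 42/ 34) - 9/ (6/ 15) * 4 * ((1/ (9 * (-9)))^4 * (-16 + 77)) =1.26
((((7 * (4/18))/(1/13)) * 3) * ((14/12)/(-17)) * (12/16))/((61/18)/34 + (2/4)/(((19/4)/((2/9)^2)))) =-326781/10975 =-29.78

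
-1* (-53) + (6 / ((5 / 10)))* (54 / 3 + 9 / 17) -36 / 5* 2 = 22181 / 85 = 260.95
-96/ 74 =-48/ 37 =-1.30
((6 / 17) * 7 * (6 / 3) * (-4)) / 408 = -14 / 289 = -0.05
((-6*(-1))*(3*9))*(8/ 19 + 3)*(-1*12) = -6650.53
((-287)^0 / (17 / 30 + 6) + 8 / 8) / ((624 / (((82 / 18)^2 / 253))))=381587 / 2519163504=0.00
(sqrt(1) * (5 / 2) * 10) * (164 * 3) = 12300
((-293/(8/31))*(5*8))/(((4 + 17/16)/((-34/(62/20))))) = 7969600/81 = 98390.12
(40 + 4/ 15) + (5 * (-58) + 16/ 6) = -3706/ 15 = -247.07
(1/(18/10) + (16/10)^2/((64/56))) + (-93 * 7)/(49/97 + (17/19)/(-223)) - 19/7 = -13592610743/10464300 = -1298.95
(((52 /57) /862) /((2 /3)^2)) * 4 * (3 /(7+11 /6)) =1404 /434017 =0.00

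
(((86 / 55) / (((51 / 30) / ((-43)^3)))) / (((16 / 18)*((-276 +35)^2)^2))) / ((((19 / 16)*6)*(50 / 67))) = -1374358002 / 299642482480825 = -0.00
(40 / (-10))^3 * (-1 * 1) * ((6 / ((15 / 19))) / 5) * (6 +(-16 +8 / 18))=-209152 / 225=-929.56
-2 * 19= -38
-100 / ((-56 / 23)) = 575 / 14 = 41.07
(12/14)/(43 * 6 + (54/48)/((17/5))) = 272/81977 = 0.00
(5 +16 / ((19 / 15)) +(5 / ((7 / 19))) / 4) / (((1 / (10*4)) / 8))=894800 / 133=6727.82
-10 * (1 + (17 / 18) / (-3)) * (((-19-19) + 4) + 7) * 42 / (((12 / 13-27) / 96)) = -3232320 / 113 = -28604.60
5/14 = 0.36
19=19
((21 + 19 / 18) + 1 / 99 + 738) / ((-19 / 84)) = -2106902 / 627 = -3360.29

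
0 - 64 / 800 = -2 / 25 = -0.08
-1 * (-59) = 59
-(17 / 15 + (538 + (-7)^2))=-8822 / 15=-588.13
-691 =-691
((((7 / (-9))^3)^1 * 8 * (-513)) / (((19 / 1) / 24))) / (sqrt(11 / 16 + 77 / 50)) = 439040 * sqrt(11) / 891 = 1634.27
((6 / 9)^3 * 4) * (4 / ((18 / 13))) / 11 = 832 / 2673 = 0.31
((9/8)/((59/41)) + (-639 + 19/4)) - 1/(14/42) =-300413/472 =-636.47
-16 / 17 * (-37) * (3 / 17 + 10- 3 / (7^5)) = 1721275520 / 4857223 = 354.37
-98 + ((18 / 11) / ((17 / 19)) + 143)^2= 20877.40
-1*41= -41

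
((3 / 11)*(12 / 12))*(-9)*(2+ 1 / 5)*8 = -216 / 5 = -43.20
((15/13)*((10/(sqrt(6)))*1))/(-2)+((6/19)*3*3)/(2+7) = 6/19 - 25*sqrt(6)/26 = -2.04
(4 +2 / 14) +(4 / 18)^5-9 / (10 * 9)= 16713107 / 4133430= 4.04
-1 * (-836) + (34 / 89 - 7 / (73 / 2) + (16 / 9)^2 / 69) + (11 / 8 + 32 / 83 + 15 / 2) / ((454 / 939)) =9363426423912707 / 10946389783248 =855.39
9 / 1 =9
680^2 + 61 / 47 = 21732861 / 47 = 462401.30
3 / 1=3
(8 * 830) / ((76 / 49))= 81340 / 19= 4281.05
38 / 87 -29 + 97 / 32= -71081 / 2784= -25.53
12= 12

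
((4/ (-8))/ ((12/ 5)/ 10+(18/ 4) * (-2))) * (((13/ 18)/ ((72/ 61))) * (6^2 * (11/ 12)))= 218075/ 189216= 1.15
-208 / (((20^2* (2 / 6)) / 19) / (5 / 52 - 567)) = 1680303 / 100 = 16803.03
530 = 530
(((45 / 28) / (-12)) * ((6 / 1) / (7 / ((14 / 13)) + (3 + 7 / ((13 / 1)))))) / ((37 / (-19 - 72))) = 845 / 4292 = 0.20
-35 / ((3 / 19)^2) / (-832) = 12635 / 7488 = 1.69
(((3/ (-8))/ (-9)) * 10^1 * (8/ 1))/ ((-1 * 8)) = -5/ 12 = -0.42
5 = 5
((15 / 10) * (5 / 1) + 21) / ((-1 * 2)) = -57 / 4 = -14.25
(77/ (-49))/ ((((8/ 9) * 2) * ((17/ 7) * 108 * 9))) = -11/ 29376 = -0.00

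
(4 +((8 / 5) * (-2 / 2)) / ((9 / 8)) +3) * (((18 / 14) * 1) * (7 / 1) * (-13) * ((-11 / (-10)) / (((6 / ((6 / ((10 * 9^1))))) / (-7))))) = 251251 / 4500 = 55.83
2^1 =2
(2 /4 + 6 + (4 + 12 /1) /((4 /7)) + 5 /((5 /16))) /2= 101 /4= 25.25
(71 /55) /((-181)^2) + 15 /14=27028819 /25225970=1.07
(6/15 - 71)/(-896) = 353/4480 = 0.08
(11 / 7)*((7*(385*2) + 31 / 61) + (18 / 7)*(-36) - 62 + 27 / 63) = 24595208 / 2989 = 8228.57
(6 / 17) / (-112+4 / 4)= -2 / 629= -0.00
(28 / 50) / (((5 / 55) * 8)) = 77 / 100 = 0.77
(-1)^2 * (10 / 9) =1.11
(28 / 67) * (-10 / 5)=-56 / 67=-0.84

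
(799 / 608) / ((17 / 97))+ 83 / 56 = 38221 / 4256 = 8.98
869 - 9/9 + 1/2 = 1737/2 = 868.50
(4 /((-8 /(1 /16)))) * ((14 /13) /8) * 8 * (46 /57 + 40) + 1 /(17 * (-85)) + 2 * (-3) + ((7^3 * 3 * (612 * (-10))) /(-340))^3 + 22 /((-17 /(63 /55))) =54430168862411998871 /8565960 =6354240372639.14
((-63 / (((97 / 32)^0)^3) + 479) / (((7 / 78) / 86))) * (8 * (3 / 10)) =33486336 / 35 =956752.46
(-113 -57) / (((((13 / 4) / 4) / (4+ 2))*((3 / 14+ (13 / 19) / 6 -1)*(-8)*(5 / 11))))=-447678 / 871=-513.98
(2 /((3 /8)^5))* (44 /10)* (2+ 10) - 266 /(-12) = 11552291 /810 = 14262.09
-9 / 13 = -0.69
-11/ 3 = -3.67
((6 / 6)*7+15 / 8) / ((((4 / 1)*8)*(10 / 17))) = 1207 / 2560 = 0.47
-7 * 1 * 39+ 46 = -227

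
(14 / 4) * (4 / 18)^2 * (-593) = -8302 / 81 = -102.49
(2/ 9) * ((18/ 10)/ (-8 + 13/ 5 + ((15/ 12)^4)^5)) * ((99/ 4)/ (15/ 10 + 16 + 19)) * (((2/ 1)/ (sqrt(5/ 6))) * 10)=39582418599936 * sqrt(30)/ 2967452284589239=0.07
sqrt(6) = 2.45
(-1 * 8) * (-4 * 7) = 224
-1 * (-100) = 100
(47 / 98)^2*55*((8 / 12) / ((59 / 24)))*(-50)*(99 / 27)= -628.95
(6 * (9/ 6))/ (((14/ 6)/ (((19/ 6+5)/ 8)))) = 63/ 16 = 3.94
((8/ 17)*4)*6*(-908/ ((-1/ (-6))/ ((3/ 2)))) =-1569024/ 17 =-92295.53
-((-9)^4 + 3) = -6564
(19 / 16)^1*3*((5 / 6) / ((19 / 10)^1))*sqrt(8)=25*sqrt(2) / 8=4.42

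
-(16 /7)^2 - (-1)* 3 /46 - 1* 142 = -331697 /2254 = -147.16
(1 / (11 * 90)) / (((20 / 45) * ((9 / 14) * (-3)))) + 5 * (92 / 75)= 7285 / 1188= 6.13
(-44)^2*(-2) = -3872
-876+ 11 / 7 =-6121 / 7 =-874.43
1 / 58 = 0.02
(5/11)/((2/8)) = 20/11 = 1.82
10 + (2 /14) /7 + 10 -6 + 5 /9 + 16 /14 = 6932 /441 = 15.72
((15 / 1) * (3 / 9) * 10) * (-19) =-950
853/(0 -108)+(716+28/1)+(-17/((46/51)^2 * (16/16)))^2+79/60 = 709681777999/604456560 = 1174.08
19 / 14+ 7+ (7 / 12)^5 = 14674321 / 1741824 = 8.42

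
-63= -63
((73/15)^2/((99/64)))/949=4672/289575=0.02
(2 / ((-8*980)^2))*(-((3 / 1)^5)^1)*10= -243 / 3073280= -0.00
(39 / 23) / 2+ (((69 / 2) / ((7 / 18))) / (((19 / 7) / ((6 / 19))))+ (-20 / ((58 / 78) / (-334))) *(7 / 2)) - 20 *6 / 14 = 106000537425 / 3371018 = 31444.67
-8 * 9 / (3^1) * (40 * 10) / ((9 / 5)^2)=-80000 / 27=-2962.96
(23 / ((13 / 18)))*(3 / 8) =621 / 52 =11.94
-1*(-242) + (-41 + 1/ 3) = 604/ 3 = 201.33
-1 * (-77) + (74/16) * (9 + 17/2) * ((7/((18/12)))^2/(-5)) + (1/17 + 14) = -160019/612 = -261.47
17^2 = 289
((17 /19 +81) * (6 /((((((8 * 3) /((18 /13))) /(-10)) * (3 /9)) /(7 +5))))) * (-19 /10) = 252072 /13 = 19390.15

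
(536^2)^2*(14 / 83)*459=530395560124416 / 83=6390307953306.22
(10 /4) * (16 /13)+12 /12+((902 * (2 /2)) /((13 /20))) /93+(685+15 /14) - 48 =11121563 /16926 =657.07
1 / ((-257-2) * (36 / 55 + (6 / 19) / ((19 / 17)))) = -19855 / 4818954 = -0.00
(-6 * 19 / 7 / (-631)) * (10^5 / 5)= 2280000 / 4417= 516.19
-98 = -98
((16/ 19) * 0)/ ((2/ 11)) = 0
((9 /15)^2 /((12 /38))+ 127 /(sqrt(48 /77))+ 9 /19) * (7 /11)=10731 /10450+ 889 * sqrt(231) /132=103.39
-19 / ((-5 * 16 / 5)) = 19 / 16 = 1.19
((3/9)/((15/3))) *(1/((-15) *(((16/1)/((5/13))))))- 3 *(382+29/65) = -10739089/9360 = -1147.34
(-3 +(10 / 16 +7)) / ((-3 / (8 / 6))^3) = -296 / 729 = -0.41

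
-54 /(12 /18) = -81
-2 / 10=-1 / 5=-0.20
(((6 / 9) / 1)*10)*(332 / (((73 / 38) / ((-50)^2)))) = 630800000 / 219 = 2880365.30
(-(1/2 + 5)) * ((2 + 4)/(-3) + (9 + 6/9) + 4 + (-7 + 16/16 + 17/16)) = -3553/96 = -37.01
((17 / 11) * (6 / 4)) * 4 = 102 / 11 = 9.27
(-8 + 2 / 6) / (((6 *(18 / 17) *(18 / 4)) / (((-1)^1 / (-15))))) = -391 / 21870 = -0.02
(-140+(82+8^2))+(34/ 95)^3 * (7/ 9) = 46573378/ 7716375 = 6.04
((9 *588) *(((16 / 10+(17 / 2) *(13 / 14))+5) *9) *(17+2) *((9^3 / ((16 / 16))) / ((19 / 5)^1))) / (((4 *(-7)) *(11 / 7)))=-2516018841 / 44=-57182246.39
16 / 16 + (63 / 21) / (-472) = 469 / 472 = 0.99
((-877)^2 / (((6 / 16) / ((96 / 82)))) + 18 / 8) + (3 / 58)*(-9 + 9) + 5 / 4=196897311 / 82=2401186.72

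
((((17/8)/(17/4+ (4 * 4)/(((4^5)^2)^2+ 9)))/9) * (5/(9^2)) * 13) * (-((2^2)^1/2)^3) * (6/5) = -1943936557923880/4542082534395387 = -0.43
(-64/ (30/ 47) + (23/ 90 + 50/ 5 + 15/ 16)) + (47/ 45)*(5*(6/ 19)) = -87.42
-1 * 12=-12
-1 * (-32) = 32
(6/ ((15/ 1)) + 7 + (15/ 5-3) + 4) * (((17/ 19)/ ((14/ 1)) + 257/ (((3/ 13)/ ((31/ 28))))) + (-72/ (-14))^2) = 2814229/ 196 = 14358.31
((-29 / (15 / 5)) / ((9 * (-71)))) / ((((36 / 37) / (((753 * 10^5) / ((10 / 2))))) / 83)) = 111769045000 / 5751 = 19434714.83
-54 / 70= -27 / 35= -0.77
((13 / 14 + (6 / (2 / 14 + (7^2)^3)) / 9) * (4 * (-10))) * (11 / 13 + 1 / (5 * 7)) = -6391563988 / 196724073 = -32.49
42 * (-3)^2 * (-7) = -2646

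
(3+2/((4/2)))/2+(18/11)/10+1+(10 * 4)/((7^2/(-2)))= 4126/2695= 1.53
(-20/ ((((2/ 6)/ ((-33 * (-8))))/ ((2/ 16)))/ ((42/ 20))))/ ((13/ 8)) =-33264/ 13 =-2558.77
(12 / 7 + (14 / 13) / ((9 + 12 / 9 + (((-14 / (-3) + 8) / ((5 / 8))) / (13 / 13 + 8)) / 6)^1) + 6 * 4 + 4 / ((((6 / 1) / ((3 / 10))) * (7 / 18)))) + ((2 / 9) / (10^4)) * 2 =26.33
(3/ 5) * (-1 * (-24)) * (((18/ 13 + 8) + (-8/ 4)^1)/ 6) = 1152/ 65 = 17.72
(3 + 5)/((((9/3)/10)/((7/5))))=112/3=37.33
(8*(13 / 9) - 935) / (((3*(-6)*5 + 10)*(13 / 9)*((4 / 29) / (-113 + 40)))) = -17594387 / 4160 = -4229.42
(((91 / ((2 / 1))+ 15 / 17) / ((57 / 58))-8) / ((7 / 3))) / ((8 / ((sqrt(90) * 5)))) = 29985 * sqrt(10) / 952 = 99.60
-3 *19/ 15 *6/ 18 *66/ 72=-209/ 180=-1.16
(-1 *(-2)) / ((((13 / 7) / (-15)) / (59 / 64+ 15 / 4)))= -2415 / 32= -75.47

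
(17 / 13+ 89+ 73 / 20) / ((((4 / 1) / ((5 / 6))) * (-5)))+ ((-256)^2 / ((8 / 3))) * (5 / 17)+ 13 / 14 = 7225.25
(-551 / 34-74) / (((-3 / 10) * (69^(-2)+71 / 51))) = 24336645 / 112694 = 215.95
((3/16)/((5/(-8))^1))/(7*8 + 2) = -3/580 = -0.01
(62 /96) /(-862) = -31 /41376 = -0.00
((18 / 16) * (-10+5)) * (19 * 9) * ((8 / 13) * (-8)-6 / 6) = 592515 / 104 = 5697.26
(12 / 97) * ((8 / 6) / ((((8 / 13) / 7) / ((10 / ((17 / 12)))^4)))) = 37739520000 / 8101537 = 4658.32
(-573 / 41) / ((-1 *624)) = 191 / 8528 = 0.02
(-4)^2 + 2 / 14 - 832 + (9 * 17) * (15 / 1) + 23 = 10515 / 7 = 1502.14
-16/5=-3.20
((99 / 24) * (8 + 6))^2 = 53361 / 16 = 3335.06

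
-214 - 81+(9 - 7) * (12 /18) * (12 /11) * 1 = -3229 /11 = -293.55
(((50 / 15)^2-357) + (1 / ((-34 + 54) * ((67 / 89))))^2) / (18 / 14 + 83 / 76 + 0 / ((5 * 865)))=-32322651781 / 222205500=-145.46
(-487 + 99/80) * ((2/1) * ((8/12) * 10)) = -38861/6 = -6476.83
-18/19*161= -2898/19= -152.53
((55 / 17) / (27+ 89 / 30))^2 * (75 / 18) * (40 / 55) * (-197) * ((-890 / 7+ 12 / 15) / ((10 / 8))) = 1149896880000 / 1634990623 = 703.30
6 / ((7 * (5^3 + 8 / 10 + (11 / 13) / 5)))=195 / 28658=0.01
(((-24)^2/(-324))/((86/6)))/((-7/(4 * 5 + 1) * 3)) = 16/129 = 0.12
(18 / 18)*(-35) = -35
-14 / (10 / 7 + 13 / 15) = -1470 / 241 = -6.10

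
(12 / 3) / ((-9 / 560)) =-2240 / 9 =-248.89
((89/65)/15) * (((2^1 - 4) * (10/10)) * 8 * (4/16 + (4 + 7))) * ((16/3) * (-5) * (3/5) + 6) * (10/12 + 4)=10324/13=794.15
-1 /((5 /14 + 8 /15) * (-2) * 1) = 105 /187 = 0.56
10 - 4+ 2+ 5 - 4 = 9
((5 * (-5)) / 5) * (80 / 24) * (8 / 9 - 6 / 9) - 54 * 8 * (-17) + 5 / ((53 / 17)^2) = 556749107 / 75843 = 7340.81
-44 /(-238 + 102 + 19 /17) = 748 /2293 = 0.33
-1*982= -982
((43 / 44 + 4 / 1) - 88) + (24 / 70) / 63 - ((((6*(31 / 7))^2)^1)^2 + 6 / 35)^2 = -248496074451.75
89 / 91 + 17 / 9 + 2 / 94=111175 / 38493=2.89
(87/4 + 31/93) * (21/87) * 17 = 31535/348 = 90.62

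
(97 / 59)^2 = 9409 / 3481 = 2.70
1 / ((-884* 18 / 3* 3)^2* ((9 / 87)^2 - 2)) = -841 / 423589787712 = -0.00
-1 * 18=-18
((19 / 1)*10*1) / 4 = 95 / 2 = 47.50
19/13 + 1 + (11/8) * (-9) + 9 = -95/104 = -0.91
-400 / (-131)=400 / 131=3.05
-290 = -290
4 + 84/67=352/67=5.25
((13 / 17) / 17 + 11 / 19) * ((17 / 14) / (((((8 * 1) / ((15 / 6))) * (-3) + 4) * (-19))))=8565 / 1202852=0.01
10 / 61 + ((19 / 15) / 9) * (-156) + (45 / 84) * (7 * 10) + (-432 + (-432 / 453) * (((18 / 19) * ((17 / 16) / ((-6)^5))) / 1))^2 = 1079561056383189457 / 5784201457920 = 186639.60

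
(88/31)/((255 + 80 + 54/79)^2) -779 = -16982961461581/21800978191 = -779.00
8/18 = 4/9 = 0.44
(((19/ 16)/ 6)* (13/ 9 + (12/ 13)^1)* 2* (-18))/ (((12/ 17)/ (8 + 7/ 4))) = -89471/ 384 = -233.00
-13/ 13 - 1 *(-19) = 18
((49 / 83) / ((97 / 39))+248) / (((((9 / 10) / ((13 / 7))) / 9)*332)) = 129906335 / 9355262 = 13.89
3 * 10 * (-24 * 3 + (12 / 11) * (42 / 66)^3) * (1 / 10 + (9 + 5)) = -444165228 / 14641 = -30337.08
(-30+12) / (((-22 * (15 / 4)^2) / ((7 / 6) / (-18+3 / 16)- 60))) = -821696 / 235125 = -3.49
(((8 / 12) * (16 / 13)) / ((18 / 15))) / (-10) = -8 / 117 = -0.07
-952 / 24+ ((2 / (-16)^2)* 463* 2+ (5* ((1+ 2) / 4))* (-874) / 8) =-84887 / 192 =-442.12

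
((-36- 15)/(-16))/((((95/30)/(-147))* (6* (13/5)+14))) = -112455/22496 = -5.00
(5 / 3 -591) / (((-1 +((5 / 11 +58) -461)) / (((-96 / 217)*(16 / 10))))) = -4978688 / 4816315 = -1.03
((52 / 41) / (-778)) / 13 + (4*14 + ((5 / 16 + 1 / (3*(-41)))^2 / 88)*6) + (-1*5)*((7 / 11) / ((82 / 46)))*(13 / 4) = 50.21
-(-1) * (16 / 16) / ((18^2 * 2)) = 1 / 648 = 0.00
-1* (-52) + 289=341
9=9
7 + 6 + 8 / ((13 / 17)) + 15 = 38.46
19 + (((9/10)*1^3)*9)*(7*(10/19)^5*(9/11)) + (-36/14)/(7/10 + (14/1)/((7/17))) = 1376068088419/66158889181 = 20.80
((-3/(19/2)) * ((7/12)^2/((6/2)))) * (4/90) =-0.00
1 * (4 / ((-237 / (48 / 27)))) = -64 / 2133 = -0.03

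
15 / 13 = 1.15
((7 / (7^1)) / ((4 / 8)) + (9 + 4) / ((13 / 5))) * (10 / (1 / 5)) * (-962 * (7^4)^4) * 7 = -78326694059492596900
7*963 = 6741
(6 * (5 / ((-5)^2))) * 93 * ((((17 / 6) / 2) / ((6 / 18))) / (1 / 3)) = 14229 / 10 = 1422.90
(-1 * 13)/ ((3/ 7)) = -91/ 3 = -30.33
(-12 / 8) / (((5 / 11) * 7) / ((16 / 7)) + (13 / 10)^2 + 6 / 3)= -6600 / 22361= -0.30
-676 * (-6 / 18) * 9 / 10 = 1014 / 5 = 202.80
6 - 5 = 1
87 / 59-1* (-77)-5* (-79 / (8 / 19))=479835 / 472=1016.60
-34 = -34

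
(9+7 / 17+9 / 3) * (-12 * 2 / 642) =-844 / 1819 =-0.46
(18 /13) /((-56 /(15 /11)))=-135 /4004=-0.03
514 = 514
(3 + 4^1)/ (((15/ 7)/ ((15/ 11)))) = 49/ 11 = 4.45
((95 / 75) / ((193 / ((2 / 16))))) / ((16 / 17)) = 323 / 370560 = 0.00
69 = 69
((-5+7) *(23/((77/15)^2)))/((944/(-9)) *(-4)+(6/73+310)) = 0.00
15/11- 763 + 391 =-4077/11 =-370.64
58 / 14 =29 / 7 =4.14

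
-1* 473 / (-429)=43 / 39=1.10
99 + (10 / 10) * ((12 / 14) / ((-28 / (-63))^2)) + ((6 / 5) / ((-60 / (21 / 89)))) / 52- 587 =-195858443 / 404950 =-483.66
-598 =-598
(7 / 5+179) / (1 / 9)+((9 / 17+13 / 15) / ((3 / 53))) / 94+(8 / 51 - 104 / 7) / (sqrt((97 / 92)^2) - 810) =30417154744372 / 18731152755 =1623.88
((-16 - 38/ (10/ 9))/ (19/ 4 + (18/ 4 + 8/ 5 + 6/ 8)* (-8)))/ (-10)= -502/ 5005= -0.10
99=99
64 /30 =32 /15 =2.13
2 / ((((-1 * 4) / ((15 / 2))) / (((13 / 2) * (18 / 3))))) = -585 / 4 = -146.25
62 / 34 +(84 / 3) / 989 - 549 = -9199202 / 16813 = -547.15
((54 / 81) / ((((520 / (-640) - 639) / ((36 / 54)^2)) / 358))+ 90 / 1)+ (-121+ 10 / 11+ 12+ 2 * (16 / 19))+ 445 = 24749139608 / 57767391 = 428.43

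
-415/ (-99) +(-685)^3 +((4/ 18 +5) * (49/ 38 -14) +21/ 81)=-3627536943647/ 11286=-321419186.93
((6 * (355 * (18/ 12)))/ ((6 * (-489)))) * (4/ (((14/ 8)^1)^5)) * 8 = -5816320/ 2739541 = -2.12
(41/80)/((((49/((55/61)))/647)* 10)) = 291797/478240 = 0.61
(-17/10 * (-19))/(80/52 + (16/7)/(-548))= 4026841/191280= 21.05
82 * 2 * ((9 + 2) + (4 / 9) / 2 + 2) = 19516 / 9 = 2168.44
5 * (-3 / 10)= -3 / 2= -1.50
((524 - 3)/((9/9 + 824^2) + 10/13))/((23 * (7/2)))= 13546/1421100471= 0.00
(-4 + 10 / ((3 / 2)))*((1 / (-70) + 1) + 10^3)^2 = 9819329522 / 3675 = 2671926.40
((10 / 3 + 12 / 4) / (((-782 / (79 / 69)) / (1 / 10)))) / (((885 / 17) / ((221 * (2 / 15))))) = -331721 / 632022750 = -0.00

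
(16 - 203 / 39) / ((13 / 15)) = 2105 / 169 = 12.46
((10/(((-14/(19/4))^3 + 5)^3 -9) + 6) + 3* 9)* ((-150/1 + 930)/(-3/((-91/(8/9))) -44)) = -275734060287648125345/471042663850511954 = -585.37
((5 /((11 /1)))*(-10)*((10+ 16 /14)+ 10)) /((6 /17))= -62900 /231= -272.29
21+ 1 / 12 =253 / 12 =21.08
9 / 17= 0.53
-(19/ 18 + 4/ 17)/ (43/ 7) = -2765/ 13158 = -0.21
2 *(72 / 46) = 72 / 23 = 3.13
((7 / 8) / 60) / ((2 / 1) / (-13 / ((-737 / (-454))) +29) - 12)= -0.00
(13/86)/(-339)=-13/29154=-0.00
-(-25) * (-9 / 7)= -225 / 7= -32.14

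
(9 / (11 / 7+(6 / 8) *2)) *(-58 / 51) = -3.33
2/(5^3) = 2/125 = 0.02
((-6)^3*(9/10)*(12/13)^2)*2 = -279936/845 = -331.29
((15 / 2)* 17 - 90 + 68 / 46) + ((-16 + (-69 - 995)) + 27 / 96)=-765985 / 736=-1040.74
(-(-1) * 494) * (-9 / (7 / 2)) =-8892 / 7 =-1270.29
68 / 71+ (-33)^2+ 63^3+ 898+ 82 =17900304 / 71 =252116.96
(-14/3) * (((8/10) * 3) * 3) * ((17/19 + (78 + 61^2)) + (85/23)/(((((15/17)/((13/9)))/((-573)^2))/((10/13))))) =-112456588832/2185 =-51467546.38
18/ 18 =1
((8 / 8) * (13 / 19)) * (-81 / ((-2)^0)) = -1053 / 19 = -55.42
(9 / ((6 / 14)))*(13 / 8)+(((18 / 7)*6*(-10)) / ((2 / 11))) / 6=-6009 / 56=-107.30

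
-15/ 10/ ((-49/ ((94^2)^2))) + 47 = 117114647/ 49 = 2390094.84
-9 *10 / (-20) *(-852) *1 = -3834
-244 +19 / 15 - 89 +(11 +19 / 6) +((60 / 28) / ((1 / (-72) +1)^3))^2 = -312.57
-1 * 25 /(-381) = 25 /381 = 0.07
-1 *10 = -10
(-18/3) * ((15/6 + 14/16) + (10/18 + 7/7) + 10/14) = -2845/84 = -33.87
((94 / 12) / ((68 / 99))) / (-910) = -1551 / 123760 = -0.01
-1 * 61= -61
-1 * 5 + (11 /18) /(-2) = -191 /36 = -5.31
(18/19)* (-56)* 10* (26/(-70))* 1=3744/19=197.05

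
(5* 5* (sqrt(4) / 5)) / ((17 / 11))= 110 / 17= 6.47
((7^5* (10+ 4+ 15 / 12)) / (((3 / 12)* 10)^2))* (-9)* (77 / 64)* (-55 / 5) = 7815305421 / 1600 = 4884565.89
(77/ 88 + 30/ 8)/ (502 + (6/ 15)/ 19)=3515/ 381536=0.01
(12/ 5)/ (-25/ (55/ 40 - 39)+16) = 301/ 2090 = 0.14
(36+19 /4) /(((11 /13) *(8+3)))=2119 /484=4.38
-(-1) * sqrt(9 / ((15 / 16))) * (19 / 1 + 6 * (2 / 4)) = 88 * sqrt(15) / 5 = 68.16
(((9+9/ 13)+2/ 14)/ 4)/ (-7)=-895/ 2548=-0.35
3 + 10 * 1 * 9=93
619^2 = 383161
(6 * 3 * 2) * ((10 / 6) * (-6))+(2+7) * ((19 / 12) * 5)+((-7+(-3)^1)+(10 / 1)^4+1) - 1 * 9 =38773 / 4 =9693.25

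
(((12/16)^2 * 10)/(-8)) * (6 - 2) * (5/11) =-1.28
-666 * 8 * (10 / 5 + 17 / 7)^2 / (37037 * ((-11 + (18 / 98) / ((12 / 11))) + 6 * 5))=-553536 / 3760757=-0.15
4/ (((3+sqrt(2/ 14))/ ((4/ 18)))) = 28/ 93 - 4 *sqrt(7)/ 279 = 0.26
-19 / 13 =-1.46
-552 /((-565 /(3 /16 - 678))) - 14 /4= -75226 /113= -665.72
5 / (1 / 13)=65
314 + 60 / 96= 2517 / 8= 314.62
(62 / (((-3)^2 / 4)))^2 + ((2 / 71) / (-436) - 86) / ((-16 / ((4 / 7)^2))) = 46753806517 / 61432182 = 761.06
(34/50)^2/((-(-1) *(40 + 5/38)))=10982/953125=0.01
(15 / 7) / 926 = 15 / 6482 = 0.00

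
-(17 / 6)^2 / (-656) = 289 / 23616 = 0.01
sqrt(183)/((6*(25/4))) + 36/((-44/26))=-234/11 + 2*sqrt(183)/75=-20.91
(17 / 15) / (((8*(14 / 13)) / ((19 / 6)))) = 0.42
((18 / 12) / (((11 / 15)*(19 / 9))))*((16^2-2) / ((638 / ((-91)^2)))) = 425933235 / 133342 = 3194.29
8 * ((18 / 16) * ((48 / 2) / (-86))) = -108 / 43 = -2.51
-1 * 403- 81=-484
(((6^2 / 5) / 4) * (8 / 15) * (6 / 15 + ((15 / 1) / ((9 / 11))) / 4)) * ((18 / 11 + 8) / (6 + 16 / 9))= 285246 / 48125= 5.93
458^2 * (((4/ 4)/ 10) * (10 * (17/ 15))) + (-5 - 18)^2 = 3573923/ 15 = 238261.53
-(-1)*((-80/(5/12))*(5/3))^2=102400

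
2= 2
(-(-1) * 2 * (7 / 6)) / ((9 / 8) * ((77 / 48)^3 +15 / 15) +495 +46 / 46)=229376 / 49325909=0.00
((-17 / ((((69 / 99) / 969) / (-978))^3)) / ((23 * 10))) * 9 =2339866880676451267423524 / 1399205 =1672283104103009399.93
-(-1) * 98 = 98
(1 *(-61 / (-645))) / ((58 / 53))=3233 / 37410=0.09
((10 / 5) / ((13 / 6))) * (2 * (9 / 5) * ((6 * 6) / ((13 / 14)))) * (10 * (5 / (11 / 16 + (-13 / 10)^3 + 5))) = 725760000 / 393263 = 1845.48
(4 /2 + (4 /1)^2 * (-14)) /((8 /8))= -222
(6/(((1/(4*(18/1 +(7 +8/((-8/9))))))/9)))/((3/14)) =16128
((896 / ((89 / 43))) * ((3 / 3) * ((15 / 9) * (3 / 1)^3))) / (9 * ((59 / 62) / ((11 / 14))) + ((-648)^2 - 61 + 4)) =24633840 / 530927809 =0.05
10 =10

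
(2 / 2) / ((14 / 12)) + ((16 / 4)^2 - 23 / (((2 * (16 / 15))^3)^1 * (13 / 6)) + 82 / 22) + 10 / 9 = 3040952345 / 147603456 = 20.60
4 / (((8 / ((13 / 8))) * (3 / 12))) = 3.25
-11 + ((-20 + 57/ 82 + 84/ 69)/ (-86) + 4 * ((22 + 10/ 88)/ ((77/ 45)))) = 802780777/ 19625716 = 40.90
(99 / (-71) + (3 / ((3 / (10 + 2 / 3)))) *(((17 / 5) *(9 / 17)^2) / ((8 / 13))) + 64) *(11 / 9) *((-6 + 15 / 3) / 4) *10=-5252599 / 21726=-241.77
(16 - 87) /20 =-3.55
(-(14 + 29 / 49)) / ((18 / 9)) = -715 / 98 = -7.30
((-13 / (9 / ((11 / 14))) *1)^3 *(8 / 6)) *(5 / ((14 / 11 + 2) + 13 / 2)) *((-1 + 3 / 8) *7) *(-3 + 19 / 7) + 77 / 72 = -45694231 / 258048504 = -0.18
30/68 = 15/34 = 0.44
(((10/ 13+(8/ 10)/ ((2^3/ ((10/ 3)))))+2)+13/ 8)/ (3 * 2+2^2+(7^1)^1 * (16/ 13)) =1475/ 5808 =0.25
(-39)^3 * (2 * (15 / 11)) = -1779570 / 11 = -161779.09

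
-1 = -1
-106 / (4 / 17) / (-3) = 901 / 6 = 150.17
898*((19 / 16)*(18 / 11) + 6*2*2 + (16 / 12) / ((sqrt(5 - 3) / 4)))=26683.55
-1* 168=-168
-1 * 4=-4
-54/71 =-0.76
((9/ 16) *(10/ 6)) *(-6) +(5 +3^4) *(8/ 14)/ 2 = 1061/ 56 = 18.95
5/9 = 0.56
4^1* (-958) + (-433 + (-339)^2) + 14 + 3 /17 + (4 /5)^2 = 47035097 /425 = 110670.82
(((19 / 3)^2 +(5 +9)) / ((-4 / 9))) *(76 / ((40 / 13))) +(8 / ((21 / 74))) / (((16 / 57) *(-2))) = -856083 / 280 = -3057.44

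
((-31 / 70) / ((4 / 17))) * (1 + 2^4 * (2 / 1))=-62.11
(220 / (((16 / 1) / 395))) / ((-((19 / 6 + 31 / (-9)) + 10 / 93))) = 1212255 / 38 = 31901.45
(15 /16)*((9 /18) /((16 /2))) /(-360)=-1 /6144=-0.00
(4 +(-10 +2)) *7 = -28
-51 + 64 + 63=76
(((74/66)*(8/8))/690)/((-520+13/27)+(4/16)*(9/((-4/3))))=-888/284828665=-0.00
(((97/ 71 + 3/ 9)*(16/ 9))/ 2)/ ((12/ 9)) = 724/ 639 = 1.13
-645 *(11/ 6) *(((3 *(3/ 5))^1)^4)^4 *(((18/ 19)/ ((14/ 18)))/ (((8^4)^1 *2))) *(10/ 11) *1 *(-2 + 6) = -6454069317770962203/ 831250000000000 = -7764.29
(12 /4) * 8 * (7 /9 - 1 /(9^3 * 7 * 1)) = 18.66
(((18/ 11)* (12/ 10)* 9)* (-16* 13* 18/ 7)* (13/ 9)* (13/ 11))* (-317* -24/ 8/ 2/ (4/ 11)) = -8123381136/ 385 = -21099691.26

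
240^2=57600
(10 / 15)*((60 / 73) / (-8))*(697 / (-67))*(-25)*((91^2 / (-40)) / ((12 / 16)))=144296425 / 29346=4917.07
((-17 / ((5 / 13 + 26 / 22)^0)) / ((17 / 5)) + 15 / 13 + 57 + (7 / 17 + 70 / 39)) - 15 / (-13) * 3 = 38999 / 663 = 58.82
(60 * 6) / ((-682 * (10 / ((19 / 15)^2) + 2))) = -16245 / 253363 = -0.06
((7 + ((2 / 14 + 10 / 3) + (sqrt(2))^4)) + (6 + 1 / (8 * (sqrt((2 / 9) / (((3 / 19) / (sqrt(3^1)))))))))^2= (63 * 3^(1 / 4) * sqrt(38) + 130720)^2 / 40755456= 422.56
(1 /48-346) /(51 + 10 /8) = -16607 /2508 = -6.62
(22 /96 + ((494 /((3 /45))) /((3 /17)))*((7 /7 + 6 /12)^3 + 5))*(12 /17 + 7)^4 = 4971156015980711 /4009008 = 1239996531.81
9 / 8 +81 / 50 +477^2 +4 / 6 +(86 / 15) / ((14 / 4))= 955643009 / 4200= 227534.05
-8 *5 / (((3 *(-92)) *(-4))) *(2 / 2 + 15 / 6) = -0.13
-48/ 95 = -0.51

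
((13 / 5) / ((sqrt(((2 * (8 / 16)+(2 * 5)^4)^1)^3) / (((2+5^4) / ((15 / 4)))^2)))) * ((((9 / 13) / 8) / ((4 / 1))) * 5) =393129 * sqrt(10001) / 5001000050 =0.01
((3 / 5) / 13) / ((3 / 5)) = 1 / 13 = 0.08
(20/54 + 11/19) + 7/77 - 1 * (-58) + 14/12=679495/11286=60.21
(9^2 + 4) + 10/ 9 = 775/ 9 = 86.11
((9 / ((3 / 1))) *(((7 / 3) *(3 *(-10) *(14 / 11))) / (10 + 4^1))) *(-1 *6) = 1260 / 11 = 114.55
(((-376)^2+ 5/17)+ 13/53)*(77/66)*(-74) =-32991487858/2703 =-12205507.90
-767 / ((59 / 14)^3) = -35672 / 3481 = -10.25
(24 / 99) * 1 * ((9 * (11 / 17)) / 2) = 12 / 17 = 0.71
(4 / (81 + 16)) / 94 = 2 / 4559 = 0.00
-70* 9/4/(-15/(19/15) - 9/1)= 665/88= 7.56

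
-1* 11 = -11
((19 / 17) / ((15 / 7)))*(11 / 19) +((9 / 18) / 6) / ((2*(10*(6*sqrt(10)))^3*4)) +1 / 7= sqrt(10) / 2073600000 +794 / 1785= 0.44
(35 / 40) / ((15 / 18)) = 21 / 20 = 1.05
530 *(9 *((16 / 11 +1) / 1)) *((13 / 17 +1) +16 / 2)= 21379140 / 187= 114326.95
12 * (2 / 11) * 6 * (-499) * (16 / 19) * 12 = -13796352 / 209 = -66011.25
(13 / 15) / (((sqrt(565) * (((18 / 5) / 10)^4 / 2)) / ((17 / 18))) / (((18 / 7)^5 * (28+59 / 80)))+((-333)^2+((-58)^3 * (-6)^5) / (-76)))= -128323282197512047851562500 / 2939414952550613480569699525609363 - 53370523456250 * sqrt(565) / 8818244857651840441709098576828089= -0.00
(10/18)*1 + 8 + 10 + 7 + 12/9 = 26.89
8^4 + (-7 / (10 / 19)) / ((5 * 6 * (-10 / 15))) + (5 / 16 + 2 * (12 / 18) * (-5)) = 4090.31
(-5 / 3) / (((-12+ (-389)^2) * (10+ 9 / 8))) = -40 / 40399503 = -0.00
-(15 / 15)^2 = -1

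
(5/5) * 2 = 2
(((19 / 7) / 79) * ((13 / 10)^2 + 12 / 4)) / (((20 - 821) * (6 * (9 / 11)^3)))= -1694363 / 27678234600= -0.00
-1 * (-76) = 76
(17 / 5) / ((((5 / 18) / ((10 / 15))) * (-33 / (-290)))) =3944 / 55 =71.71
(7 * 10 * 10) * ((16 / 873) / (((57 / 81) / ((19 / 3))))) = 11200 / 97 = 115.46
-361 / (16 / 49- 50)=17689 / 2434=7.27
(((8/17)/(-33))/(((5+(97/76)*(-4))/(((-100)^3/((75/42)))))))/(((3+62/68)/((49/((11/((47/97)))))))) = -1473920000/35211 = -41859.65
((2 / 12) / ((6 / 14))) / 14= 1 / 36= 0.03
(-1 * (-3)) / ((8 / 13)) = 39 / 8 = 4.88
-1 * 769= -769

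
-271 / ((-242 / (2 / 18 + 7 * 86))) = 1468549 / 2178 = 674.26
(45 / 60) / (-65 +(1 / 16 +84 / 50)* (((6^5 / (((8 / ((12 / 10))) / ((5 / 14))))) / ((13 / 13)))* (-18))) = -525 / 9191534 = -0.00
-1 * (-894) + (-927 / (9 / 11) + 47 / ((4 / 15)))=-251 / 4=-62.75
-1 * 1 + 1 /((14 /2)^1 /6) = -1 /7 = -0.14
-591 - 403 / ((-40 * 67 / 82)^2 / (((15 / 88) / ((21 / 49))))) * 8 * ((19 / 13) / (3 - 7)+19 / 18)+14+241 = -47900893691 / 142211520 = -336.83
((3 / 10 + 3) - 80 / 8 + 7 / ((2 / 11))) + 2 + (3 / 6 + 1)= 353 / 10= 35.30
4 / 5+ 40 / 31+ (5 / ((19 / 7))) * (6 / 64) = 213267 / 94240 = 2.26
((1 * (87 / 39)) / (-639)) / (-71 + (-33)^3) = 29 / 299118456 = 0.00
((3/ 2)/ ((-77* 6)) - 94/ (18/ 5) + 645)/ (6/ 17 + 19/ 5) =145821835/ 978516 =149.02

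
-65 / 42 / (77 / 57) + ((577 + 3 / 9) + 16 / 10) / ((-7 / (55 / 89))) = -15040441 / 287826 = -52.26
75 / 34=2.21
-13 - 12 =-25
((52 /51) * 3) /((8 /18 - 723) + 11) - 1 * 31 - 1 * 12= -1170448 /27217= -43.00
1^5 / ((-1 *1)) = -1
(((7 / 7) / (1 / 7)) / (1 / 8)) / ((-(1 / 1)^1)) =-56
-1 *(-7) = 7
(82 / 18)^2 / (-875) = -0.02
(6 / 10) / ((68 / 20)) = 3 / 17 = 0.18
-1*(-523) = 523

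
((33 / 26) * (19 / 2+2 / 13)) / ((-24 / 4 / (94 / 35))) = -129767 / 23660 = -5.48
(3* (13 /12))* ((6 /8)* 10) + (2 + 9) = 283 /8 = 35.38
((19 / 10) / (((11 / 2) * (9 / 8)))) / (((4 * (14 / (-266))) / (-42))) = 10108 / 165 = 61.26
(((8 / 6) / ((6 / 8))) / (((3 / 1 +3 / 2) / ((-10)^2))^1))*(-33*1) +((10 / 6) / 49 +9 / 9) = -1723432 / 1323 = -1302.67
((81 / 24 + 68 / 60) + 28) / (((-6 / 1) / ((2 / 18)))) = -3901 / 6480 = -0.60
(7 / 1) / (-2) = -7 / 2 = -3.50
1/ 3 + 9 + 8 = 52/ 3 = 17.33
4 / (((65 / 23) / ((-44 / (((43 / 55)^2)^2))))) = -7408346000 / 44444413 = -166.69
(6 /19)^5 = 7776 /2476099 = 0.00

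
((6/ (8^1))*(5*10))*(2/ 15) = 5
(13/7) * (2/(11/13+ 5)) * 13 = 2197/266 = 8.26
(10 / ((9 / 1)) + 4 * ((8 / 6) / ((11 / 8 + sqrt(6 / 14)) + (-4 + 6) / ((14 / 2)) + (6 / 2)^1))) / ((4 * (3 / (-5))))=-0.88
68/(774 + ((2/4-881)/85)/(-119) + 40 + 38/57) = 4126920/49447403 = 0.08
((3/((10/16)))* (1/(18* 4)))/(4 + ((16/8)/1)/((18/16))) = 3/260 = 0.01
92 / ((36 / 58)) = 1334 / 9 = 148.22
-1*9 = -9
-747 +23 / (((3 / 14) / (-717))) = -77705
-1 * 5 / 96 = -5 / 96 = -0.05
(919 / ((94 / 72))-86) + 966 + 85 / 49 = 3651751 / 2303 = 1585.65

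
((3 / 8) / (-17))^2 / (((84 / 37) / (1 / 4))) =0.00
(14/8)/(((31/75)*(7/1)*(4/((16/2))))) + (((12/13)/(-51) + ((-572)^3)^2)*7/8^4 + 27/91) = 2939451026977897155601/49107968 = 59856906051944.51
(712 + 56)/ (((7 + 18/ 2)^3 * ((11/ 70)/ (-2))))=-105/ 44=-2.39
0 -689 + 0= -689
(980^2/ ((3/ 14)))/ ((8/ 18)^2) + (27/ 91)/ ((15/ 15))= 2064739977/ 91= 22689450.30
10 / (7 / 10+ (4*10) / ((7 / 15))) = 700 / 6049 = 0.12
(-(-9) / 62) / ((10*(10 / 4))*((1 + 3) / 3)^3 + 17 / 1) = 243 / 127658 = 0.00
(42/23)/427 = 6/1403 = 0.00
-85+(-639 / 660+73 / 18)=-162187 / 1980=-81.91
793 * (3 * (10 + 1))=26169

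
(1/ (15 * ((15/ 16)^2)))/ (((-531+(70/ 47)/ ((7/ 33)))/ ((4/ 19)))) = -48128/ 1579206375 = -0.00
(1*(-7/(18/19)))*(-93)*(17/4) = 70091/24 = 2920.46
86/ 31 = 2.77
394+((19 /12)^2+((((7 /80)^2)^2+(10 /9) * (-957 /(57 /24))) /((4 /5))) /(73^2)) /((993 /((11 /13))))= 394.00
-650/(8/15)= -4875/4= -1218.75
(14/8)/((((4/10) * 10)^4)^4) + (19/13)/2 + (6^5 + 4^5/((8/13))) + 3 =2109146769915995/223338299392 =9443.73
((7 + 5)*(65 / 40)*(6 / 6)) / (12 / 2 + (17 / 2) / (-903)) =35217 / 10819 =3.26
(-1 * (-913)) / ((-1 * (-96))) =913 / 96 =9.51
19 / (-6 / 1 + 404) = 19 / 398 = 0.05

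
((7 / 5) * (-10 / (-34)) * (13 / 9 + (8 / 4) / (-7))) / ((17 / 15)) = 365 / 867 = 0.42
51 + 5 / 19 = 974 / 19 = 51.26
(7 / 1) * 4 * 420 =11760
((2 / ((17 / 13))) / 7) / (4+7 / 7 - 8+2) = -0.22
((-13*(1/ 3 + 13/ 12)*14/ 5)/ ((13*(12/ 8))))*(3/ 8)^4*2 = -0.10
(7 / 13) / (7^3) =1 / 637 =0.00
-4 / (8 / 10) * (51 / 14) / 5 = -51 / 14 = -3.64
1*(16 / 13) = 1.23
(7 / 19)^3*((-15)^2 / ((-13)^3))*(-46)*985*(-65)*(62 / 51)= -361335922500 / 19705907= -18336.43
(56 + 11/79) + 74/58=131538/2291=57.42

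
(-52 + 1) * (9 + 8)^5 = -72412707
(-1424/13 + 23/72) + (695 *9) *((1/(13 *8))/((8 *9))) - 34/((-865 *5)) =-269985841/2491200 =-108.38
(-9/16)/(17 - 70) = 9/848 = 0.01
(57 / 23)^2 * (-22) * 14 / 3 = -333564 / 529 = -630.56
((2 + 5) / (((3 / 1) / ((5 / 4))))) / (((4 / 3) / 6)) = 105 / 8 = 13.12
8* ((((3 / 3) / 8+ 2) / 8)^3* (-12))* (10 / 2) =-73695 / 8192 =-9.00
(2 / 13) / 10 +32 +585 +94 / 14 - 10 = 279247 / 455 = 613.73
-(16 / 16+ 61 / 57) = -118 / 57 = -2.07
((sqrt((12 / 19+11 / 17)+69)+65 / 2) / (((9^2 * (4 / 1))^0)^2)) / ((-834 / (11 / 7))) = -715 / 11676 - 55 * sqrt(73321) / 942837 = -0.08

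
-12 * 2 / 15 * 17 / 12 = -2.27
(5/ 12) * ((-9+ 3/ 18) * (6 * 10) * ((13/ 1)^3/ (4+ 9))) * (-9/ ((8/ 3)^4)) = 54413775/ 8192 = 6642.31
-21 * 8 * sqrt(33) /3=-321.70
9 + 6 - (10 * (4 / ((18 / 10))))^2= -38785 / 81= -478.83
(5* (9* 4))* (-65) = -11700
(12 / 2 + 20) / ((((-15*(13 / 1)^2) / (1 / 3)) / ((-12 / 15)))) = 8 / 2925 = 0.00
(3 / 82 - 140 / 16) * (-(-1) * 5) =-7145 / 164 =-43.57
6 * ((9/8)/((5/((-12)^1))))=-81/5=-16.20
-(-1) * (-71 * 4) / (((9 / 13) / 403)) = -1487876 / 9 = -165319.56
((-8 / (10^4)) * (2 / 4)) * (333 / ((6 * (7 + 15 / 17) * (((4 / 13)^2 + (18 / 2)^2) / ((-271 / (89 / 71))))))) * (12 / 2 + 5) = 67496138853 / 817229150000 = 0.08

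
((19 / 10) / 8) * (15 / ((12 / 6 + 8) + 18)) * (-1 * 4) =-57 / 112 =-0.51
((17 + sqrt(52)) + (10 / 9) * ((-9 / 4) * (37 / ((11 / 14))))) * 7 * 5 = -38780 / 11 + 70 * sqrt(13) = -3273.07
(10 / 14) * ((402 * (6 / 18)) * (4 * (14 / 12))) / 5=268 / 3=89.33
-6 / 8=-3 / 4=-0.75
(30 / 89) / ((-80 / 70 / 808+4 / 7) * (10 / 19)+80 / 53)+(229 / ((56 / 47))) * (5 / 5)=41173353631 / 214017944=192.38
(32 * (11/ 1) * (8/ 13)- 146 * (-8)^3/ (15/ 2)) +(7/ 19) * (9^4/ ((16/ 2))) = 310796149/ 29640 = 10485.70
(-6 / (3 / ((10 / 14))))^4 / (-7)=-10000 / 16807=-0.59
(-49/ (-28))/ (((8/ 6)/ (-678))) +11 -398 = -10215/ 8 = -1276.88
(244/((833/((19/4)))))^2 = 1343281/693889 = 1.94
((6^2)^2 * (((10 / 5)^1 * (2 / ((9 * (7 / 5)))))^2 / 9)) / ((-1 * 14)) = -3200 / 3087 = -1.04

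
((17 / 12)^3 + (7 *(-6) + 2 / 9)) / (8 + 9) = -67279 / 29376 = -2.29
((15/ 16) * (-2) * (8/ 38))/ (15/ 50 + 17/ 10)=-15/ 76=-0.20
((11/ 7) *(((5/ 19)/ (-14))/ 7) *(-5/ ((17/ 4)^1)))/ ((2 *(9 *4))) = 275/ 3988404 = 0.00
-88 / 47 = -1.87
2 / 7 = 0.29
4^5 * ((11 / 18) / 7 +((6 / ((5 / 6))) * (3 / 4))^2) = 47170048 / 1575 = 29949.24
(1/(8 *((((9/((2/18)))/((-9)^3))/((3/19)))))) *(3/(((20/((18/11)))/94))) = -34263/8360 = -4.10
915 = 915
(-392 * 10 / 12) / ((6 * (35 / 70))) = -980 / 9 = -108.89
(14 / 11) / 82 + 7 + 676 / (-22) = -10694 / 451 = -23.71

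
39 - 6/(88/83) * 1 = 1467/44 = 33.34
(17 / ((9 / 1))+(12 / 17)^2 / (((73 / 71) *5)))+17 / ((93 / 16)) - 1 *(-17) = 644834206 / 29430315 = 21.91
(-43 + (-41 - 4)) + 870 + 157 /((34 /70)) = 18789 /17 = 1105.24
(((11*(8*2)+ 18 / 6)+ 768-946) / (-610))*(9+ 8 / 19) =-179 / 11590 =-0.02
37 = 37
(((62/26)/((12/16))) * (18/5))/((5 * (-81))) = -248/8775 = -0.03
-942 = -942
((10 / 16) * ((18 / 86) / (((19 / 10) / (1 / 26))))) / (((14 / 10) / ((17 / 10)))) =3825 / 1189552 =0.00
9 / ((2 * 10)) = 9 / 20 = 0.45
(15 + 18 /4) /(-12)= -13 /8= -1.62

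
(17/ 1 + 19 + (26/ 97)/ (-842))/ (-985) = -1470119/ 40224445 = -0.04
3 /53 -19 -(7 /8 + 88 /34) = -161507 /7208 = -22.41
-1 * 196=-196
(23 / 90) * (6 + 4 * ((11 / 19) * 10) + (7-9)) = 6.94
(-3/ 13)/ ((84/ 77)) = -11/ 52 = -0.21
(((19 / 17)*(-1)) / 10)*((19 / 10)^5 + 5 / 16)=-47639631 / 17000000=-2.80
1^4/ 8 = 1/ 8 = 0.12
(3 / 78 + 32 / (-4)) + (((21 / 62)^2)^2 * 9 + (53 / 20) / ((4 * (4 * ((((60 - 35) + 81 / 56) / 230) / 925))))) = 376816196318281 / 284488797008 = 1324.54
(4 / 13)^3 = 64 / 2197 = 0.03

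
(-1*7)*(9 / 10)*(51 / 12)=-1071 / 40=-26.78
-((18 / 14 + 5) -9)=19 / 7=2.71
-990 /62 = -495 /31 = -15.97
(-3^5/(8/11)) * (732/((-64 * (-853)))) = -489159/109184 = -4.48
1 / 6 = 0.17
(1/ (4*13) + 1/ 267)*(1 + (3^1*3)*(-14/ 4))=-19459/ 27768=-0.70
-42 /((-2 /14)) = 294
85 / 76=1.12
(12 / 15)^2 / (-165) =-16 / 4125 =-0.00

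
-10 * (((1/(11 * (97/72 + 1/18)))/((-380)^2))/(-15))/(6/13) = 13/20053550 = 0.00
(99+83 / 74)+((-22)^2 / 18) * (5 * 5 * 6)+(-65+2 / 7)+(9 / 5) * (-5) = 6308837 / 1554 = 4059.74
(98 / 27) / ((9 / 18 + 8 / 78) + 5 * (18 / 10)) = 364 / 963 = 0.38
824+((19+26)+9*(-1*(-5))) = 914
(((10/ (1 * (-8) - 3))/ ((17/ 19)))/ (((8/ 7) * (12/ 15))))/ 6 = -3325/ 17952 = -0.19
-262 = -262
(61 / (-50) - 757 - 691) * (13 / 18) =-941993 / 900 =-1046.66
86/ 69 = 1.25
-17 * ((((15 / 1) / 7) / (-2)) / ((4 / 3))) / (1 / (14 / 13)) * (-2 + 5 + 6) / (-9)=-765 / 52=-14.71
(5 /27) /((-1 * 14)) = -5 /378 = -0.01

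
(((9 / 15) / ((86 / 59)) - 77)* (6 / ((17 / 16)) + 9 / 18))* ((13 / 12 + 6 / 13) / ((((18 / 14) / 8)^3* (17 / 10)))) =-103064.78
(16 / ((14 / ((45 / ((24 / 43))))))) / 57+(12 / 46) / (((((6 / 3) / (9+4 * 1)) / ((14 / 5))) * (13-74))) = 1435607 / 932995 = 1.54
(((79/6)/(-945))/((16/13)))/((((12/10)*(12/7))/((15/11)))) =-5135/684288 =-0.01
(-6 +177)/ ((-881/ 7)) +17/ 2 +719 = 1279461/ 1762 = 726.14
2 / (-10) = -1 / 5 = -0.20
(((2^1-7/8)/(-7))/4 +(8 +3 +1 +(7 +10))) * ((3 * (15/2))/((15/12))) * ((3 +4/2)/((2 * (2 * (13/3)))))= 67365/448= 150.37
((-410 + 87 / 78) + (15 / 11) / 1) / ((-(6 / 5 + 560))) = 582755 / 802516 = 0.73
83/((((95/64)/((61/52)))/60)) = 972096/247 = 3935.61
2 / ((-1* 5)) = -2 / 5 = -0.40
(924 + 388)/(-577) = -1312/577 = -2.27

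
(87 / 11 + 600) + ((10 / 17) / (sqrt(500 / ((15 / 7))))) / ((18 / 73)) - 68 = 540.07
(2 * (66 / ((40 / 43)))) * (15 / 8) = 4257 / 16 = 266.06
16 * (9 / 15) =9.60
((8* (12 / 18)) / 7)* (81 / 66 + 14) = 2680 / 231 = 11.60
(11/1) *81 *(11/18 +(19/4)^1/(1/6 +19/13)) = 399267/127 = 3143.83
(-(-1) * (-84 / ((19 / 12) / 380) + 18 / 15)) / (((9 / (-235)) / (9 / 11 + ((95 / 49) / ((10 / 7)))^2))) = 4528086455 / 3234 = 1400150.42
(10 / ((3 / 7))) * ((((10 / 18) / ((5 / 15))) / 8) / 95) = 0.05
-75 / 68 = -1.10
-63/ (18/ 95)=-665/ 2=-332.50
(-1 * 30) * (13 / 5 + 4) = -198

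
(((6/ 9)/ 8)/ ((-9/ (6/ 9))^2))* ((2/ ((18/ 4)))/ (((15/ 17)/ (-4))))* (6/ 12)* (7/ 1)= -952/ 295245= -0.00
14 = 14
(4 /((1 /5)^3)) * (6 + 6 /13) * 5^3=5250000 /13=403846.15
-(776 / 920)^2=-9409 / 13225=-0.71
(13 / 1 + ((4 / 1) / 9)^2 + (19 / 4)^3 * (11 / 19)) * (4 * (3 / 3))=390067 / 1296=300.98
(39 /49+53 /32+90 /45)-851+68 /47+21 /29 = -1804588769 /2137184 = -844.38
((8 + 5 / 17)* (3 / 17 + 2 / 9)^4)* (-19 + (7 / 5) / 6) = -366374798701 / 93156817770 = -3.93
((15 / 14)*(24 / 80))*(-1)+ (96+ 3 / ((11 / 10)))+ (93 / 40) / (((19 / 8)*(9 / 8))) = 8714449 / 87780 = 99.28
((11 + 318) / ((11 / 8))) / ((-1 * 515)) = -2632 / 5665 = -0.46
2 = 2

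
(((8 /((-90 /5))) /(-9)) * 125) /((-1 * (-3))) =500 /243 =2.06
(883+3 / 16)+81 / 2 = 14779 / 16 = 923.69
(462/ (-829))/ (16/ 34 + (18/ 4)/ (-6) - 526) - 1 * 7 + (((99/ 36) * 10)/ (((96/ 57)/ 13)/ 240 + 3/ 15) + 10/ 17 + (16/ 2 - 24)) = 28659084163933/ 249819479942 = 114.72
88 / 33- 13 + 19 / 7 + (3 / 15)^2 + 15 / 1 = 3896 / 525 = 7.42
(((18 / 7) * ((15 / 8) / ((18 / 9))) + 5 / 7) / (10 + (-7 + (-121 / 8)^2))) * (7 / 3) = 200 / 6357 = 0.03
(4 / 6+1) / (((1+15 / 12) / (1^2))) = 20 / 27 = 0.74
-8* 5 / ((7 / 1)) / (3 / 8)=-320 / 21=-15.24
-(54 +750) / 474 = -134 / 79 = -1.70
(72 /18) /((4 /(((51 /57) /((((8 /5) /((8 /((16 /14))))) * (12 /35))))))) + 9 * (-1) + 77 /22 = 10793 /1824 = 5.92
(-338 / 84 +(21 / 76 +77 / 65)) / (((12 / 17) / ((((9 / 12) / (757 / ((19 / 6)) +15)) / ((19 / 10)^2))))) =-22599205 / 7611445296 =-0.00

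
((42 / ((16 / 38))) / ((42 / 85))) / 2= 1615 / 16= 100.94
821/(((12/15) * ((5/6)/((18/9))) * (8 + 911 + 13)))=2463/932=2.64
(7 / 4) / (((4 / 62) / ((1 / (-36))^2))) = 217 / 10368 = 0.02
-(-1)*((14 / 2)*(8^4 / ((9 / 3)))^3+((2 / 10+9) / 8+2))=9620726744741 / 540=17816160638.41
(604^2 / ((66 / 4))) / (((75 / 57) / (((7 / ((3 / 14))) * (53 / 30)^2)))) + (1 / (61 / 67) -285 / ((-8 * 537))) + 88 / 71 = 1713239.92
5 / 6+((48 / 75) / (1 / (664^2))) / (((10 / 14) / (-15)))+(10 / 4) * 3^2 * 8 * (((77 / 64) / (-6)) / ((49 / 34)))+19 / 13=-647082616883 / 109200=-5925664.99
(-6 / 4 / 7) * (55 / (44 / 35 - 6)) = 825 / 332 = 2.48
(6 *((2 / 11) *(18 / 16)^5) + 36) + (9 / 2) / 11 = 3458043 / 90112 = 38.37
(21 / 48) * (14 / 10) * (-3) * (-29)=4263 / 80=53.29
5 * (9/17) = 45/17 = 2.65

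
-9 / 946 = -0.01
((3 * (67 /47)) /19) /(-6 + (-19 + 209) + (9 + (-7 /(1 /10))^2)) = 201 /4548049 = 0.00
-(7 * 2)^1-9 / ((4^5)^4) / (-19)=-292470092988407 / 20890720927744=-14.00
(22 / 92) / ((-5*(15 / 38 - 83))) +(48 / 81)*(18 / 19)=11563433 / 20576145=0.56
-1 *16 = -16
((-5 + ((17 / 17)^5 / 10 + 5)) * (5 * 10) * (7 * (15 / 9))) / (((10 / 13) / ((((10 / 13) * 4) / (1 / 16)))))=11200 / 3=3733.33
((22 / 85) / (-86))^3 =-1331 / 48827236375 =-0.00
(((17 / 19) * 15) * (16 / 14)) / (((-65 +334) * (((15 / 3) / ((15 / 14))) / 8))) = 24480 / 250439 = 0.10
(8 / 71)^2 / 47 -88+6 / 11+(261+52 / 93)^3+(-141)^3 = 31635005761273514926 / 2096312800329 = 15090785.00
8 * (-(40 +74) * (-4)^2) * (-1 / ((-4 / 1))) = -3648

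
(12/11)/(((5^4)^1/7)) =0.01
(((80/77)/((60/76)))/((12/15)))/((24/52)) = 3.56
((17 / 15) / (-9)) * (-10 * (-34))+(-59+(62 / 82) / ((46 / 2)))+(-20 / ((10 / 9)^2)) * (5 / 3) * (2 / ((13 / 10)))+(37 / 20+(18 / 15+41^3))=455318800633 / 6619860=68780.73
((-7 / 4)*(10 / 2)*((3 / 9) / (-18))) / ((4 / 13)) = 455 / 864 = 0.53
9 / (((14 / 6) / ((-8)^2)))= 1728 / 7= 246.86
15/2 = 7.50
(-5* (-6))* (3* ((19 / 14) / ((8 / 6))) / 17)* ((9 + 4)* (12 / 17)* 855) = 85529925 / 2023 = 42278.76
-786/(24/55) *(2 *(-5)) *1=36025/2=18012.50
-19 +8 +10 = -1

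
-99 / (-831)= 33 / 277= 0.12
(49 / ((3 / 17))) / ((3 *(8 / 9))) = 833 / 8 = 104.12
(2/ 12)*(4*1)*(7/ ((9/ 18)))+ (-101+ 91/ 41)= -11002/ 123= -89.45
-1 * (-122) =122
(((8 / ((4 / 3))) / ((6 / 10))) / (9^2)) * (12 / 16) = 5 / 54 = 0.09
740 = 740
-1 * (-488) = 488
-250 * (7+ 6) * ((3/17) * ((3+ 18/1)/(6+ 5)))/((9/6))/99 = -45500/6171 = -7.37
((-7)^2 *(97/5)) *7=33271/5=6654.20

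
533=533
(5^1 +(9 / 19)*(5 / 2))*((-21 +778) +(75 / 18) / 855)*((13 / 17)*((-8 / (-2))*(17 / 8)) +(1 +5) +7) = 2372778785 / 25992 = 91288.81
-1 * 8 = -8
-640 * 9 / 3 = -1920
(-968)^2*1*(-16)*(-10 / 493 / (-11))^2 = -12390400 / 243049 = -50.98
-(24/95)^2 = -576/9025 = -0.06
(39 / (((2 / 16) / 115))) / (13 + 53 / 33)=592020 / 241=2456.51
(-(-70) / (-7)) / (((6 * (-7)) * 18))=5 / 378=0.01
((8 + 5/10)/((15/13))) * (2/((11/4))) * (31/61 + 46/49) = 764660/98637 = 7.75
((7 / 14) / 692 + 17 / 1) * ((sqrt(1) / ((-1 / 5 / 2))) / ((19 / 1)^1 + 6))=-6.80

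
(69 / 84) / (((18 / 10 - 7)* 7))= -115 / 5096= -0.02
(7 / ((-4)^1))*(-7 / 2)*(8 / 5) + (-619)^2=1915854 / 5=383170.80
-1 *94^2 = -8836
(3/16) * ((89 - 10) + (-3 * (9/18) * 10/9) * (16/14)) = 14.46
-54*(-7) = 378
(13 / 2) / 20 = 13 / 40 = 0.32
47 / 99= 0.47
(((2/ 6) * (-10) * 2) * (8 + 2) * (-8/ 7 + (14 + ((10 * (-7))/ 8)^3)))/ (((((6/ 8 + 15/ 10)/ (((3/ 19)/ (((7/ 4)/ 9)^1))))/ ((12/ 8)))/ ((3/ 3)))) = 22077375/ 931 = 23713.61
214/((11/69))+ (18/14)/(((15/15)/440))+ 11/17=1908.72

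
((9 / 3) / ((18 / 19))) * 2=19 / 3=6.33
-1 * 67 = -67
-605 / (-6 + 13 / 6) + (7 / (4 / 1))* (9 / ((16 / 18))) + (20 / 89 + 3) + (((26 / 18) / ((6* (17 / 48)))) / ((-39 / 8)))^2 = 2467368306785 / 13800448224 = 178.79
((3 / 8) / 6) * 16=1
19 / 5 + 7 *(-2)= -51 / 5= -10.20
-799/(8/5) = -3995/8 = -499.38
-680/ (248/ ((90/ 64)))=-3825/ 992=-3.86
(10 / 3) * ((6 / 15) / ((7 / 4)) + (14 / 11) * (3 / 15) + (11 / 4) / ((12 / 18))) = 4731 / 308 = 15.36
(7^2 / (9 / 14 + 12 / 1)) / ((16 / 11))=3773 / 1416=2.66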